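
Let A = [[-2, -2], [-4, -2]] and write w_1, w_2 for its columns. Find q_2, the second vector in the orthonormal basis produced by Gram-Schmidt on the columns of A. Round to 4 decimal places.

w_1 = (-2, -4); ‖w_1‖ = 4.4721, so q_1 = (-0.4472, -0.8944).
q_1·w_2 = (-0.4472)·(-2) + (-0.8944)·(-2) = 2.6833.
u_2 = w_2 − 2.6833·q_1 = (-0.8000, 0.4000).
‖u_2‖ = 0.8944, so q_2 = (-0.8944, 0.4472).

q_2 = (-0.8944, 0.4472)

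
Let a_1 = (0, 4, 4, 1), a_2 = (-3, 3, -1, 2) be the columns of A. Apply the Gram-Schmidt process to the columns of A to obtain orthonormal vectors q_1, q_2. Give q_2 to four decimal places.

q_2 = (-0.6713, 0.4001, -0.4950, 0.3797)

a_1 = (0, 4, 4, 1); ‖a_1‖ = 5.7446, so q_1 = (0.0000, 0.6963, 0.6963, 0.1741).
q_1·a_2 = 0.0000·(-3) + 0.6963·3 + 0.6963·(-1) + 0.1741·2 = 1.7408.
u_2 = a_2 − 1.7408·q_1 = (-3.0000, 1.7879, -2.2121, 1.6970).
‖u_2‖ = 4.4687, so q_2 = (-0.6713, 0.4001, -0.4950, 0.3797).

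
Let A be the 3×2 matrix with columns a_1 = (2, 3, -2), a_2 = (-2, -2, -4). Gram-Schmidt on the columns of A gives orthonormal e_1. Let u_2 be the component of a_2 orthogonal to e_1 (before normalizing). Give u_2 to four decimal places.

a_1 = (2, 3, -2); ‖a_1‖ = 4.1231, so e_1 = (0.4851, 0.7276, -0.4851).
e_1·a_2 = 0.4851·(-2) + 0.7276·(-2) + (-0.4851)·(-4) = -0.4851.
u_2 = a_2 + 0.4851·e_1 = (-1.7647, -1.6471, -4.2353).

u_2 = (-1.7647, -1.6471, -4.2353)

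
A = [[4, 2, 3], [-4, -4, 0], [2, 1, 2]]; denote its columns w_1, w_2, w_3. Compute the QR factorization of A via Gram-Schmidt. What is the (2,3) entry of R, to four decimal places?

w_1 = (4, -4, 2); ‖w_1‖ = 6.0000, so q_1 = (0.6667, -0.6667, 0.3333).
q_1·w_2 = 0.6667·2 + (-0.6667)·(-4) + 0.3333·1 = 4.3333.
u_2 = w_2 − 4.3333·q_1 = (-0.8889, -1.1111, -0.4444).
‖u_2‖ = 1.4907, so q_2 = (-0.5963, -0.7454, -0.2981).
r_{23} = q_2·w_3 = -2.3851.

r_{23} = -2.3851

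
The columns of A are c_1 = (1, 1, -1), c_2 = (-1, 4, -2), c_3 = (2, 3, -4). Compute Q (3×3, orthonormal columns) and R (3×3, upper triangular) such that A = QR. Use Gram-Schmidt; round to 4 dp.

Q = [[0.5774, -0.7493, -0.3244], [0.5774, 0.6556, -0.4867], [-0.5774, -0.0937, -0.8111]], R = [[1.7321, 2.8868, 5.1962], [0.0000, 3.5590, 0.8429], [0.0000, 0.0000, 1.1355]]

c_1 = (1, 1, -1); ‖c_1‖ = 1.7321, so e_1 = (0.5774, 0.5774, -0.5774).
e_1·c_2 = 0.5774·(-1) + 0.5774·4 + (-0.5774)·(-2) = 2.8868.
u_2 = c_2 − 2.8868·e_1 = (-2.6667, 2.3333, -0.3333).
‖u_2‖ = 3.5590, so e_2 = (-0.7493, 0.6556, -0.0937).
e_1·c_3 = 0.5774·2 + 0.5774·3 + (-0.5774)·(-4) = 5.1962; e_2·c_3 = (-0.7493)·2 + 0.6556·3 + (-0.0937)·(-4) = 0.8429.
u_3 = c_3 − 5.1962·e_1 − 0.8429·e_2 = (-0.3684, -0.5526, -0.9211).
‖u_3‖ = 1.1355, so e_3 = (-0.3244, -0.4867, -0.8111).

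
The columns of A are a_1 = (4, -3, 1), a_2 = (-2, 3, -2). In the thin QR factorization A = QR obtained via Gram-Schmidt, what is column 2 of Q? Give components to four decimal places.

a_1 = (4, -3, 1); ‖a_1‖ = 5.0990, so e_1 = (0.7845, -0.5883, 0.1961).
e_1·a_2 = 0.7845·(-2) + (-0.5883)·3 + 0.1961·(-2) = -3.7262.
u_2 = a_2 + 3.7262·e_1 = (0.9231, 0.8077, -1.2692).
‖u_2‖ = 1.7650, so e_2 = (0.5230, 0.4576, -0.7191).

e_2 = (0.5230, 0.4576, -0.7191)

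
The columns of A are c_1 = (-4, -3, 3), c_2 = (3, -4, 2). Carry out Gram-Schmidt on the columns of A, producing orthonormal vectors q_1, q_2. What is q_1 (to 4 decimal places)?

q_1 = c_1/‖c_1‖ = (-4, -3, 3)/5.8310 = (-0.6860, -0.5145, 0.5145).

q_1 = (-0.6860, -0.5145, 0.5145)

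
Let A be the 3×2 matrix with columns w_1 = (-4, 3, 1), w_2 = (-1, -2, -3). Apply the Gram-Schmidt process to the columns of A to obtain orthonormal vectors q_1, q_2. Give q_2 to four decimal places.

w_1 = (-4, 3, 1); ‖w_1‖ = 5.0990, so q_1 = (-0.7845, 0.5883, 0.1961).
q_1·w_2 = (-0.7845)·(-1) + 0.5883·(-2) + 0.1961·(-3) = -0.9806.
u_2 = w_2 + 0.9806·q_1 = (-1.7692, -1.4231, -2.8077).
‖u_2‖ = 3.6109, so q_2 = (-0.4900, -0.3941, -0.7776).

q_2 = (-0.4900, -0.3941, -0.7776)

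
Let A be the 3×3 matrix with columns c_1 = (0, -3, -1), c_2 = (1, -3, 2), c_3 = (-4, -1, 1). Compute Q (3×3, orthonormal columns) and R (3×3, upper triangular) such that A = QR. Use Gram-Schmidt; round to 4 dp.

Q = [[0.0000, 0.3315, -0.9435], [-0.9487, -0.2983, -0.1048], [-0.3162, 0.8950, 0.3145]], R = [[3.1623, 2.2136, 0.6325], [0.0000, 3.0166, -0.1326], [0.0000, 0.0000, 4.1931]]

c_1 = (0, -3, -1); ‖c_1‖ = 3.1623, so e_1 = (0.0000, -0.9487, -0.3162).
e_1·c_2 = 0.0000·1 + (-0.9487)·(-3) + (-0.3162)·2 = 2.2136.
u_2 = c_2 − 2.2136·e_1 = (1.0000, -0.9000, 2.7000).
‖u_2‖ = 3.0166, so e_2 = (0.3315, -0.2983, 0.8950).
e_1·c_3 = 0.0000·(-4) + (-0.9487)·(-1) + (-0.3162)·1 = 0.6325; e_2·c_3 = 0.3315·(-4) + (-0.2983)·(-1) + 0.8950·1 = -0.1326.
u_3 = c_3 − 0.6325·e_1 + 0.1326·e_2 = (-3.9560, -0.4396, 1.3187).
‖u_3‖ = 4.1931, so e_3 = (-0.9435, -0.1048, 0.3145).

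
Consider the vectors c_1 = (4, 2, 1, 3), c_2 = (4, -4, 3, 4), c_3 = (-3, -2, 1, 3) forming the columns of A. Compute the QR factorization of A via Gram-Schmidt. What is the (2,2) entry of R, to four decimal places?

c_1 = (4, 2, 1, 3); ‖c_1‖ = 5.4772, so q_1 = (0.7303, 0.3651, 0.1826, 0.5477).
q_1·c_2 = 0.7303·4 + 0.3651·(-4) + 0.1826·3 + 0.5477·4 = 4.1992.
u_2 = c_2 − 4.1992·q_1 = (0.9333, -5.5333, 2.2333, 1.7000).
r_{22} = ‖u_2‖ = 6.2743.

r_{22} = 6.2743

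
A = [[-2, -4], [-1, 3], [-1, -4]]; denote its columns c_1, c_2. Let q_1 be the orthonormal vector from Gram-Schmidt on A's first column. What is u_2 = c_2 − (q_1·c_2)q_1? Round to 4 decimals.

u_2 = (-1.0000, 4.5000, -2.5000)

q_1 = c_1/‖c_1‖ = (-2, -1, -1)/2.4495 = (-0.8165, -0.4082, -0.4082).
r_{12} = q_1·c_2 = 3.6742.
u_2 = c_2 − 3.6742·q_1 = (-1.0000, 4.5000, -2.5000).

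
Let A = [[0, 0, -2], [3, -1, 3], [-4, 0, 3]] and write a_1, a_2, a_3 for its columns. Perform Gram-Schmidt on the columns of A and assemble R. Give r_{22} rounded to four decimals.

r_{22} = 0.8000

a_1 = (0, 3, -4); ‖a_1‖ = 5.0000, so e_1 = (0.0000, 0.6000, -0.8000).
e_1·a_2 = 0.0000·0 + 0.6000·(-1) + (-0.8000)·0 = -0.6000.
u_2 = a_2 + 0.6000·e_1 = (0.0000, -0.6400, -0.4800).
r_{22} = ‖u_2‖ = 0.8000.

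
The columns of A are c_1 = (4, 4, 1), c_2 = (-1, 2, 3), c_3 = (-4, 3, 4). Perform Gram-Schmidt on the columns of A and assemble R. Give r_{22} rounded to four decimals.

r_{22} = 3.5377

c_1 = (4, 4, 1); ‖c_1‖ = 5.7446, so e_1 = (0.6963, 0.6963, 0.1741).
e_1·c_2 = 0.6963·(-1) + 0.6963·2 + 0.1741·3 = 1.2185.
u_2 = c_2 − 1.2185·e_1 = (-1.8485, 1.1515, 2.7879).
r_{22} = ‖u_2‖ = 3.5377.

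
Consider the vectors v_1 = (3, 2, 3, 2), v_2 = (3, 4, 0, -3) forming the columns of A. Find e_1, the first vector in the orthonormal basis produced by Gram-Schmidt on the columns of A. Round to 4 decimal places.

v_1 = (3, 2, 3, 2); ‖v_1‖ = 5.0990, so e_1 = (0.5883, 0.3922, 0.5883, 0.3922).

e_1 = (0.5883, 0.3922, 0.5883, 0.3922)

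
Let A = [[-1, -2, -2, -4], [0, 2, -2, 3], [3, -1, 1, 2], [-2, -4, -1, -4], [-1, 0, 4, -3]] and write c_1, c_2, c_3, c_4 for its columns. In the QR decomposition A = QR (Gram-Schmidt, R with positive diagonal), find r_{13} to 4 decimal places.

q_1 = c_1/‖c_1‖ = (-1, 0, 3, -2, -1)/3.8730 = (-0.2582, 0.0000, 0.7746, -0.5164, -0.2582).
r_{13} = q_1·c_3 = 0.7746.

r_{13} = 0.7746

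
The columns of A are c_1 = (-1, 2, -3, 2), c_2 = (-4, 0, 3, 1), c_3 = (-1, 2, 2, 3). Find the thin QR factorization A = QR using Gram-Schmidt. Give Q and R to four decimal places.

Q = [[-0.2357, -0.8251, 0.5097], [0.4714, 0.0660, 0.4187], [-0.7071, 0.4951, 0.4895], [0.4714, 0.2640, 0.5703]], R = [[4.2426, -0.7071, 1.1785], [0.0000, 5.0498, 2.7394], [0.0000, 0.0000, 3.0177]]

c_1 = (-1, 2, -3, 2); ‖c_1‖ = 4.2426, so e_1 = (-0.2357, 0.4714, -0.7071, 0.4714).
e_1·c_2 = (-0.2357)·(-4) + 0.4714·0 + (-0.7071)·3 + 0.4714·1 = -0.7071.
u_2 = c_2 + 0.7071·e_1 = (-4.1667, 0.3333, 2.5000, 1.3333).
‖u_2‖ = 5.0498, so e_2 = (-0.8251, 0.0660, 0.4951, 0.2640).
e_1·c_3 = (-0.2357)·(-1) + 0.4714·2 + (-0.7071)·2 + 0.4714·3 = 1.1785; e_2·c_3 = (-0.8251)·(-1) + 0.0660·2 + 0.4951·2 + 0.2640·3 = 2.7394.
u_3 = c_3 − 1.1785·e_1 − 2.7394·e_2 = (1.5381, 1.2636, 1.4771, 1.7211).
‖u_3‖ = 3.0177, so e_3 = (0.5097, 0.4187, 0.4895, 0.5703).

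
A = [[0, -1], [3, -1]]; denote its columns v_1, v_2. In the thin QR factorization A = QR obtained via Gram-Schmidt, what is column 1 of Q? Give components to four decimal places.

q_1 = (0.0000, 1.0000)

v_1 = (0, 3); ‖v_1‖ = 3.0000, so q_1 = (0.0000, 1.0000).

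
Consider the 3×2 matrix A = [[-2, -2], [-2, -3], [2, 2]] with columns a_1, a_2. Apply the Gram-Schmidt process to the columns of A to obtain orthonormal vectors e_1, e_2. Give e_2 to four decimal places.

a_1 = (-2, -2, 2); ‖a_1‖ = 3.4641, so e_1 = (-0.5774, -0.5774, 0.5774).
e_1·a_2 = (-0.5774)·(-2) + (-0.5774)·(-3) + 0.5774·2 = 4.0415.
u_2 = a_2 − 4.0415·e_1 = (0.3333, -0.6667, -0.3333).
‖u_2‖ = 0.8165, so e_2 = (0.4082, -0.8165, -0.4082).

e_2 = (0.4082, -0.8165, -0.4082)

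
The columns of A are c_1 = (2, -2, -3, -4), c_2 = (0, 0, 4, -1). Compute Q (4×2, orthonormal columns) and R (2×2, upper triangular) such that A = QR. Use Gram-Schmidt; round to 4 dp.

Q = [[0.3482, 0.1249], [-0.3482, -0.1249], [-0.5222, 0.8433], [-0.6963, -0.5075]], R = [[5.7446, -1.3926], [0.0000, 3.8808]]

c_1 = (2, -2, -3, -4); ‖c_1‖ = 5.7446, so e_1 = (0.3482, -0.3482, -0.5222, -0.6963).
e_1·c_2 = 0.3482·0 + (-0.3482)·0 + (-0.5222)·4 + (-0.6963)·(-1) = -1.3926.
u_2 = c_2 + 1.3926·e_1 = (0.4848, -0.4848, 3.2727, -1.9697).
‖u_2‖ = 3.8808, so e_2 = (0.1249, -0.1249, 0.8433, -0.5075).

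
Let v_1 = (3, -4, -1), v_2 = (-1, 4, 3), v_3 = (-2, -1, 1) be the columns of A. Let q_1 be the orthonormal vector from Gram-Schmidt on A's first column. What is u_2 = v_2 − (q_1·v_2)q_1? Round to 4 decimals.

q_1 = v_1/‖v_1‖ = (3, -4, -1)/5.0990 = (0.5883, -0.7845, -0.1961).
r_{12} = q_1·v_2 = -4.3146.
u_2 = v_2 + 4.3146·q_1 = (1.5385, 0.6154, 2.1538).

u_2 = (1.5385, 0.6154, 2.1538)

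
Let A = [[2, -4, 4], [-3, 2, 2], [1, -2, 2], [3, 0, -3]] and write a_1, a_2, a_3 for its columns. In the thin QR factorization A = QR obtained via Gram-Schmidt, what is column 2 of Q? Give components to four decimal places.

a_1 = (2, -3, 1, 3); ‖a_1‖ = 4.7958, so e_1 = (0.4170, -0.6255, 0.2085, 0.6255).
e_1·a_2 = 0.4170·(-4) + (-0.6255)·2 + 0.2085·(-2) + 0.6255·0 = -3.3362.
u_2 = a_2 + 3.3362·e_1 = (-2.6087, -0.0870, -1.3043, 2.0870).
‖u_2‖ = 3.5874, so e_2 = (-0.7272, -0.0242, -0.3636, 0.5817).

e_2 = (-0.7272, -0.0242, -0.3636, 0.5817)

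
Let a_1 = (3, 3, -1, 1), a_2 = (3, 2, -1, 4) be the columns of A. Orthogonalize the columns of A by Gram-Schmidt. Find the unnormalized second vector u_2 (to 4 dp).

u_2 = (0.0000, -1.0000, 0.0000, 3.0000)

a_1 = (3, 3, -1, 1); ‖a_1‖ = 4.4721, so q_1 = (0.6708, 0.6708, -0.2236, 0.2236).
q_1·a_2 = 0.6708·3 + 0.6708·2 + (-0.2236)·(-1) + 0.2236·4 = 4.4721.
u_2 = a_2 − 4.4721·q_1 = (0.0000, -1.0000, 0.0000, 3.0000).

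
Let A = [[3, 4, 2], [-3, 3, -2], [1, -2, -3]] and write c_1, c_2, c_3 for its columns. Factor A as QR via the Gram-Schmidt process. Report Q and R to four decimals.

Q = [[0.6882, 0.7141, -0.1279], [-0.6882, 0.5869, -0.4264], [0.2294, -0.3815, -0.8954]], R = [[4.3589, 0.2294, 2.0647], [0.0000, 5.3803, 1.3989], [0.0000, 0.0000, 3.2833]]

c_1 = (3, -3, 1); ‖c_1‖ = 4.3589, so e_1 = (0.6882, -0.6882, 0.2294).
e_1·c_2 = 0.6882·4 + (-0.6882)·3 + 0.2294·(-2) = 0.2294.
u_2 = c_2 − 0.2294·e_1 = (3.8421, 3.1579, -2.0526).
‖u_2‖ = 5.3803, so e_2 = (0.7141, 0.5869, -0.3815).
e_1·c_3 = 0.6882·2 + (-0.6882)·(-2) + 0.2294·(-3) = 2.0647; e_2·c_3 = 0.7141·2 + 0.5869·(-2) + (-0.3815)·(-3) = 1.3989.
u_3 = c_3 − 2.0647·e_1 − 1.3989·e_2 = (-0.4200, -1.4000, -2.9400).
‖u_3‖ = 3.2833, so e_3 = (-0.1279, -0.4264, -0.8954).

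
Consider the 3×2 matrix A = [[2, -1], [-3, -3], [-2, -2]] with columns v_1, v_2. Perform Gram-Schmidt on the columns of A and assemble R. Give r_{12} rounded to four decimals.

r_{12} = 2.6679

v_1 = (2, -3, -2); ‖v_1‖ = 4.1231, so e_1 = (0.4851, -0.7276, -0.4851).
r_{12} = e_1·v_2 = 2.6679.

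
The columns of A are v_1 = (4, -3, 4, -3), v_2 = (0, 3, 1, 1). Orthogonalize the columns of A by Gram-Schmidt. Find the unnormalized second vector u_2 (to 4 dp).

v_1 = (4, -3, 4, -3); ‖v_1‖ = 7.0711, so e_1 = (0.5657, -0.4243, 0.5657, -0.4243).
e_1·v_2 = 0.5657·0 + (-0.4243)·3 + 0.5657·1 + (-0.4243)·1 = -1.1314.
u_2 = v_2 + 1.1314·e_1 = (0.6400, 2.5200, 1.6400, 0.5200).

u_2 = (0.6400, 2.5200, 1.6400, 0.5200)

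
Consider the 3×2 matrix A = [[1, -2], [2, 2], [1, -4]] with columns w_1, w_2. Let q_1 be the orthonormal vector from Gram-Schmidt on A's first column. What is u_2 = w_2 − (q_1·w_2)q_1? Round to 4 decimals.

w_1 = (1, 2, 1); ‖w_1‖ = 2.4495, so q_1 = (0.4082, 0.8165, 0.4082).
q_1·w_2 = 0.4082·(-2) + 0.8165·2 + 0.4082·(-4) = -0.8165.
u_2 = w_2 + 0.8165·q_1 = (-1.6667, 2.6667, -3.6667).

u_2 = (-1.6667, 2.6667, -3.6667)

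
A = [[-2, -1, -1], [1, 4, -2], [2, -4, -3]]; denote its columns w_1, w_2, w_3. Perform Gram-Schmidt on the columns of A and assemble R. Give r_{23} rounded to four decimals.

r_{23} = 0.6426

q_1 = w_1/‖w_1‖ = (-2, 1, 2)/3.0000 = (-0.6667, 0.3333, 0.6667).
r_{12} = q_1·w_2 = -0.6667.
u_2 = w_2 + 0.6667·q_1 = (-1.4444, 4.2222, -3.5556).
‖u_2‖ = 5.7057, so q_2 = (-0.2532, 0.7400, -0.6232).
r_{23} = q_2·w_3 = 0.6426.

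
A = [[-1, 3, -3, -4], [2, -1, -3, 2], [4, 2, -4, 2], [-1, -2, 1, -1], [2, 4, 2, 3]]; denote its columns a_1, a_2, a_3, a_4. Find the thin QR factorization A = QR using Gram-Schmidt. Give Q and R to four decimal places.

e_1 = a_1/‖a_1‖ = (-1, 2, 4, -1, 2)/5.0990 = (-0.1961, 0.3922, 0.7845, -0.1961, 0.3922).
r_{12} = e_1·a_2 = 2.5495.
u_2 = a_2 − 2.5495·e_1 = (3.5000, -2.0000, 0.0000, -1.5000, 3.0000).
‖u_2‖ = 5.2440, so e_2 = (0.6674, -0.3814, 0.0000, -0.2860, 0.5721).
r_{13} = e_1·a_3 = -3.1379; r_{23} = e_2·a_3 = 0.0000.
u_3 = a_3 + 3.1379·e_1 − 0.0000·e_2 = (-3.6154, -1.7692, -1.5385, 0.3846, 3.2308).
‖u_3‖ = 5.3994, so e_3 = (-0.6696, -0.3277, -0.2849, 0.0712, 0.5984).
r_{14} = e_1·a_4 = 4.5107; r_{24} = e_2·a_4 = -1.4302; r_{34} = e_3·a_4 = 3.1770.
u_4 = a_4 − 4.5107·e_1 + 1.4302·e_2 − 3.1770·e_3 = (-0.0336, 0.7263, -0.6332, -0.7508, 0.1480).
‖u_4‖ = 1.2309, so e_4 = (-0.0273, 0.5900, -0.5144, -0.6099, 0.1202).

Q = [[-0.1961, 0.6674, -0.6696, -0.0273], [0.3922, -0.3814, -0.3277, 0.5900], [0.7845, 0.0000, -0.2849, -0.5144], [-0.1961, -0.2860, 0.0712, -0.6099], [0.3922, 0.5721, 0.5984, 0.1202]], R = [[5.0990, 2.5495, -3.1379, 4.5107], [0.0000, 5.2440, 0.0000, -1.4302], [0.0000, 0.0000, 5.3994, 3.1770], [0.0000, 0.0000, 0.0000, 1.2309]]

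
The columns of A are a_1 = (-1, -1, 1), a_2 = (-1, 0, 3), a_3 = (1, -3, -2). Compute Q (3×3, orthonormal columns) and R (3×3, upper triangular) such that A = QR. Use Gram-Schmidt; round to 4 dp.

a_1 = (-1, -1, 1); ‖a_1‖ = 1.7321, so q_1 = (-0.5774, -0.5774, 0.5774).
q_1·a_2 = (-0.5774)·(-1) + (-0.5774)·0 + 0.5774·3 = 2.3094.
u_2 = a_2 − 2.3094·q_1 = (0.3333, 1.3333, 1.6667).
‖u_2‖ = 2.1602, so q_2 = (0.1543, 0.6172, 0.7715).
q_1·a_3 = (-0.5774)·1 + (-0.5774)·(-3) + 0.5774·(-2) = 0.0000; q_2·a_3 = 0.1543·1 + 0.6172·(-3) + 0.7715·(-2) = -3.2404.
u_3 = a_3 + 0.0000·q_1 + 3.2404·q_2 = (1.5000, -1.0000, 0.5000).
‖u_3‖ = 1.8708, so q_3 = (0.8018, -0.5345, 0.2673).

Q = [[-0.5774, 0.1543, 0.8018], [-0.5774, 0.6172, -0.5345], [0.5774, 0.7715, 0.2673]], R = [[1.7321, 2.3094, 0.0000], [0.0000, 2.1602, -3.2404], [0.0000, 0.0000, 1.8708]]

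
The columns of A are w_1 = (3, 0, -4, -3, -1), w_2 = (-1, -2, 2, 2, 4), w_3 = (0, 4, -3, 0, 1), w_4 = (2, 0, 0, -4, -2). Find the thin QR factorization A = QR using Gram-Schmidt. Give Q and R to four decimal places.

e_1 = w_1/‖w_1‖ = (3, 0, -4, -3, -1)/5.9161 = (0.5071, 0.0000, -0.6761, -0.5071, -0.1690).
r_{12} = e_1·w_2 = -3.5496.
u_2 = w_2 + 3.5496·e_1 = (0.8000, -2.0000, -0.4000, 0.2000, 3.4000).
‖u_2‖ = 4.0497, so e_2 = (0.1975, -0.4939, -0.0988, 0.0494, 0.8396).
r_{13} = e_1·w_3 = 1.8593; r_{23} = e_2·w_3 = -0.8396.
u_3 = w_3 − 1.8593·e_1 + 0.8396·e_2 = (-0.7770, 3.5854, -1.8258, 0.9843, 2.0192).
‖u_3‖ = 4.6731, so e_3 = (-0.1663, 0.7672, -0.3907, 0.2106, 0.4321).
r_{14} = e_1·w_4 = 3.3806; r_{24} = e_2·w_4 = -1.4816; r_{34} = e_3·w_4 = -2.0392.
u_4 = w_4 − 3.3806·e_1 + 1.4816·e_2 + 2.0392·e_3 = (0.2393, 0.8329, 1.3426, -1.7830, 0.6964).
‖u_4‖ = 2.4935, so e_4 = (0.0960, 0.3340, 0.5384, -0.7150, 0.2793).

Q = [[0.5071, 0.1975, -0.1663, 0.0960], [0.0000, -0.4939, 0.7672, 0.3340], [-0.6761, -0.0988, -0.3907, 0.5384], [-0.5071, 0.0494, 0.2106, -0.7150], [-0.1690, 0.8396, 0.4321, 0.2793]], R = [[5.9161, -3.5496, 1.8593, 3.3806], [0.0000, 4.0497, -0.8396, -1.4816], [0.0000, 0.0000, 4.6731, -2.0392], [0.0000, 0.0000, 0.0000, 2.4935]]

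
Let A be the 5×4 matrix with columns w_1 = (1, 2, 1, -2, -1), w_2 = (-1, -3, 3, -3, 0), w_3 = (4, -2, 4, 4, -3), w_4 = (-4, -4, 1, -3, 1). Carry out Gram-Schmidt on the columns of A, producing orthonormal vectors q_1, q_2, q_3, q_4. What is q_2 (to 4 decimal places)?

q_2 = (-0.2248, -0.6398, 0.5361, -0.5015, 0.0346)

w_1 = (1, 2, 1, -2, -1); ‖w_1‖ = 3.3166, so q_1 = (0.3015, 0.6030, 0.3015, -0.6030, -0.3015).
q_1·w_2 = 0.3015·(-1) + 0.6030·(-3) + 0.3015·3 + (-0.6030)·(-3) + (-0.3015)·0 = 0.6030.
u_2 = w_2 − 0.6030·q_1 = (-1.1818, -3.3636, 2.8182, -2.6364, 0.1818).
‖u_2‖ = 5.2570, so q_2 = (-0.2248, -0.6398, 0.5361, -0.5015, 0.0346).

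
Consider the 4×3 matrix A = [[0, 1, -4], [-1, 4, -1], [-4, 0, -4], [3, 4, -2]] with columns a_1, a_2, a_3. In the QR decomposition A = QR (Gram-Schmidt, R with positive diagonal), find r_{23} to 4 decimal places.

r_{23} = -3.5078

q_1 = a_1/‖a_1‖ = (0, -1, -4, 3)/5.0990 = (0.0000, -0.1961, -0.7845, 0.5883).
r_{12} = q_1·a_2 = 1.5689.
u_2 = a_2 − 1.5689·q_1 = (1.0000, 4.3077, 1.2308, 3.0769).
‖u_2‖ = 5.5262, so q_2 = (0.1810, 0.7795, 0.2227, 0.5568).
r_{23} = q_2·a_3 = -3.5078.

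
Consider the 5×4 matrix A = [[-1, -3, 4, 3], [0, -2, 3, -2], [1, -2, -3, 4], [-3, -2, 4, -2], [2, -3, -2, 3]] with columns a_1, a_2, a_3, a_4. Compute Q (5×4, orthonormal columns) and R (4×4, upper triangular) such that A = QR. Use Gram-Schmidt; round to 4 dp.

q_1 = a_1/‖a_1‖ = (-1, 0, 1, -3, 2)/3.8730 = (-0.2582, 0.0000, 0.2582, -0.7746, 0.5164).
r_{12} = q_1·a_2 = 0.2582.
u_2 = a_2 − 0.2582·q_1 = (-2.9333, -2.0000, -2.0667, -1.8000, -3.1333).
‖u_2‖ = 5.4711, so q_2 = (-0.5361, -0.3656, -0.3777, -0.3290, -0.5727).
r_{13} = q_1·a_3 = -5.9386; r_{23} = q_2·a_3 = -2.2786.
u_3 = a_3 + 5.9386·q_1 + 2.2786·q_2 = (1.2450, 2.1670, -2.3274, -1.3497, -0.2383).
‖u_3‖ = 3.6798, so q_3 = (0.3383, 0.5889, -0.6325, -0.3668, -0.0648).
r_{14} = q_1·a_4 = 3.3566; r_{24} = q_2·a_4 = -3.4484; r_{34} = q_3·a_4 = -2.1534.
u_4 = a_4 − 3.3566·q_1 + 3.4484·q_2 + 2.1534·q_3 = (2.7464, -1.9924, 0.4687, -1.3243, -0.8477).
‖u_4‖ = 3.7689, so q_4 = (0.7287, -0.5287, 0.1244, -0.3514, -0.2249).

Q = [[-0.2582, -0.5361, 0.3383, 0.7287], [0.0000, -0.3656, 0.5889, -0.5287], [0.2582, -0.3777, -0.6325, 0.1244], [-0.7746, -0.3290, -0.3668, -0.3514], [0.5164, -0.5727, -0.0648, -0.2249]], R = [[3.8730, 0.2582, -5.9386, 3.3566], [0.0000, 5.4711, -2.2786, -3.4484], [0.0000, 0.0000, 3.6798, -2.1534], [0.0000, 0.0000, 0.0000, 3.7689]]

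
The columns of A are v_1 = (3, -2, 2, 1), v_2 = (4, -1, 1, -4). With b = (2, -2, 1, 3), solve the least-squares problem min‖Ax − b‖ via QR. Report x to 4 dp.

x = (1.1154, -0.4231)

v_1 = (3, -2, 2, 1); ‖v_1‖ = 4.2426, so q_1 = (0.7071, -0.4714, 0.4714, 0.2357).
q_1·v_2 = 0.7071·4 + (-0.4714)·(-1) + 0.4714·1 + 0.2357·(-4) = 2.8284.
u_2 = v_2 − 2.8284·q_1 = (2.0000, 0.3333, -0.3333, -4.6667).
‖u_2‖ = 5.0990, so q_2 = (0.3922, 0.0654, -0.0654, -0.9152).
Qᵀb = (3.5355, -2.1573).
Back-substitute: x_2 = -2.1573/5.0990 = -0.4231.
x_1 = (3.5355 − 2.8284·(-0.4231))/4.2426 = 1.1154.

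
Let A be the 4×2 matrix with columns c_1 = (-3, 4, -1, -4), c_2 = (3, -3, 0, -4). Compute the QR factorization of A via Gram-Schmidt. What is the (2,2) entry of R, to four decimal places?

r_{22} = 5.7797

c_1 = (-3, 4, -1, -4); ‖c_1‖ = 6.4807, so e_1 = (-0.4629, 0.6172, -0.1543, -0.6172).
e_1·c_2 = (-0.4629)·3 + 0.6172·(-3) + (-0.1543)·0 + (-0.6172)·(-4) = -0.7715.
u_2 = c_2 + 0.7715·e_1 = (2.6429, -2.5238, -0.1190, -4.4762).
r_{22} = ‖u_2‖ = 5.7797.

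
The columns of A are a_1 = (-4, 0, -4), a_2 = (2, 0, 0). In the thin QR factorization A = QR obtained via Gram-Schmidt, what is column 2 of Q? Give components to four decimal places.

e_2 = (0.7071, 0.0000, -0.7071)

a_1 = (-4, 0, -4); ‖a_1‖ = 5.6569, so e_1 = (-0.7071, 0.0000, -0.7071).
e_1·a_2 = (-0.7071)·2 + 0.0000·0 + (-0.7071)·0 = -1.4142.
u_2 = a_2 + 1.4142·e_1 = (1.0000, 0.0000, -1.0000).
‖u_2‖ = 1.4142, so e_2 = (0.7071, 0.0000, -0.7071).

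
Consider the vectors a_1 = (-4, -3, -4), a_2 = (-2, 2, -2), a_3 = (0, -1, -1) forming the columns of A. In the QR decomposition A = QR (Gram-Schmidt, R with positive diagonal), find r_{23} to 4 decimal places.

r_{23} = -0.5522

a_1 = (-4, -3, -4); ‖a_1‖ = 6.4031, so q_1 = (-0.6247, -0.4685, -0.6247).
q_1·a_2 = (-0.6247)·(-2) + (-0.4685)·2 + (-0.6247)·(-2) = 1.5617.
u_2 = a_2 − 1.5617·q_1 = (-1.0244, 2.7317, -1.0244).
‖u_2‖ = 3.0921, so q_2 = (-0.3313, 0.8835, -0.3313).
r_{23} = q_2·a_3 = -0.5522.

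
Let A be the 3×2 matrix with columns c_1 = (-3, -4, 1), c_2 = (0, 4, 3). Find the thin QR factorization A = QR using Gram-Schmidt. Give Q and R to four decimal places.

c_1 = (-3, -4, 1); ‖c_1‖ = 5.0990, so q_1 = (-0.5883, -0.7845, 0.1961).
q_1·c_2 = (-0.5883)·0 + (-0.7845)·4 + 0.1961·3 = -2.5495.
u_2 = c_2 + 2.5495·q_1 = (-1.5000, 2.0000, 3.5000).
‖u_2‖ = 4.3012, so q_2 = (-0.3487, 0.4650, 0.8137).

Q = [[-0.5883, -0.3487], [-0.7845, 0.4650], [0.1961, 0.8137]], R = [[5.0990, -2.5495], [0.0000, 4.3012]]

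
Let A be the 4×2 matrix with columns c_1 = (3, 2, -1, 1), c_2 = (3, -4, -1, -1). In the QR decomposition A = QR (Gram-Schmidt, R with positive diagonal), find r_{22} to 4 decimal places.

r_{22} = 5.1897

c_1 = (3, 2, -1, 1); ‖c_1‖ = 3.8730, so q_1 = (0.7746, 0.5164, -0.2582, 0.2582).
q_1·c_2 = 0.7746·3 + 0.5164·(-4) + (-0.2582)·(-1) + 0.2582·(-1) = 0.2582.
u_2 = c_2 − 0.2582·q_1 = (2.8000, -4.1333, -0.9333, -1.0667).
r_{22} = ‖u_2‖ = 5.1897.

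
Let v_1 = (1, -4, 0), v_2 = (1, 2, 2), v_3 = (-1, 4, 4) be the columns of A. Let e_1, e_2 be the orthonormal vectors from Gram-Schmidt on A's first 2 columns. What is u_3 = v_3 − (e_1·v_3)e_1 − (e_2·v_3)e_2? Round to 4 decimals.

e_1 = v_1/‖v_1‖ = (1, -4, 0)/4.1231 = (0.2425, -0.9701, 0.0000).
r_{12} = e_1·v_2 = -1.6977.
u_2 = v_2 + 1.6977·e_1 = (1.4118, 0.3529, 2.0000).
‖u_2‖ = 2.4734, so e_2 = (0.5708, 0.1427, 0.8086).
r_{13} = e_1·v_3 = -4.1231; r_{23} = e_2·v_3 = 3.2344.
u_3 = v_3 + 4.1231·e_1 − 3.2344·e_2 = (-1.8462, -0.4615, 1.3846).

u_3 = (-1.8462, -0.4615, 1.3846)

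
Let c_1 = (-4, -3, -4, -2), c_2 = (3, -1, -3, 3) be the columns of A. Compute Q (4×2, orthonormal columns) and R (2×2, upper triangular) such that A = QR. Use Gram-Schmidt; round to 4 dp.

Q = [[-0.5963, 0.5184], [-0.4472, -0.2276], [-0.5963, -0.6196], [-0.2981, 0.5437]], R = [[6.7082, -0.4472], [0.0000, 5.2726]]

c_1 = (-4, -3, -4, -2); ‖c_1‖ = 6.7082, so q_1 = (-0.5963, -0.4472, -0.5963, -0.2981).
q_1·c_2 = (-0.5963)·3 + (-0.4472)·(-1) + (-0.5963)·(-3) + (-0.2981)·3 = -0.4472.
u_2 = c_2 + 0.4472·q_1 = (2.7333, -1.2000, -3.2667, 2.8667).
‖u_2‖ = 5.2726, so q_2 = (0.5184, -0.2276, -0.6196, 0.5437).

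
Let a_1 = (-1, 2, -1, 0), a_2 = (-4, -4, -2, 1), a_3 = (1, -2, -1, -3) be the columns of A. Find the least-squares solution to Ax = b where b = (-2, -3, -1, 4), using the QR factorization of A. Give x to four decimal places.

x = (-0.8099, 0.7260, -0.8278)

e_1 = a_1/‖a_1‖ = (-1, 2, -1, 0)/2.4495 = (-0.4082, 0.8165, -0.4082, 0.0000).
r_{12} = e_1·a_2 = -0.8165.
u_2 = a_2 + 0.8165·e_1 = (-4.3333, -3.3333, -2.3333, 1.0000).
‖u_2‖ = 6.0277, so e_2 = (-0.7189, -0.5530, -0.3871, 0.1659).
r_{13} = e_1·a_3 = -1.6330; r_{23} = e_2·a_3 = 0.2765.
u_3 = a_3 + 1.6330·e_1 − 0.2765·e_2 = (0.5321, -0.5138, -1.5596, -3.0459).
‖u_3‖ = 3.5010, so e_3 = (0.1520, -0.1467, -0.4455, -0.8700).
Qᵀb = (-1.2247, 4.1475, -2.8983).
Back-substitute: x_3 = -2.8983/3.5010 = -0.8278.
x_2 = (4.1475 − 0.2765·(-0.8278))/6.0277 = 0.7260.
x_1 = (-1.2247 + 0.8165·0.7260 + 1.6330·(-0.8278))/2.4495 = -0.8099.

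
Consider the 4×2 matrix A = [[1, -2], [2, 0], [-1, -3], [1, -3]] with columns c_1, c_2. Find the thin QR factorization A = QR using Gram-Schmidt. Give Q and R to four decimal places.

Q = [[0.3780, -0.3703], [0.7559, 0.1234], [-0.3780, -0.7098], [0.3780, -0.5864]], R = [[2.6458, -0.7559], [0.0000, 4.6291]]

q_1 = c_1/‖c_1‖ = (1, 2, -1, 1)/2.6458 = (0.3780, 0.7559, -0.3780, 0.3780).
r_{12} = q_1·c_2 = -0.7559.
u_2 = c_2 + 0.7559·q_1 = (-1.7143, 0.5714, -3.2857, -2.7143).
‖u_2‖ = 4.6291, so q_2 = (-0.3703, 0.1234, -0.7098, -0.5864).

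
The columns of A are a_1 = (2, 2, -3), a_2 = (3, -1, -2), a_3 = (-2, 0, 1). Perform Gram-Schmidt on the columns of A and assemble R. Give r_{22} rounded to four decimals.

r_{22} = 2.8491

a_1 = (2, 2, -3); ‖a_1‖ = 4.1231, so q_1 = (0.4851, 0.4851, -0.7276).
q_1·a_2 = 0.4851·3 + 0.4851·(-1) + (-0.7276)·(-2) = 2.4254.
u_2 = a_2 − 2.4254·q_1 = (1.8235, -2.1765, -0.2353).
r_{22} = ‖u_2‖ = 2.8491.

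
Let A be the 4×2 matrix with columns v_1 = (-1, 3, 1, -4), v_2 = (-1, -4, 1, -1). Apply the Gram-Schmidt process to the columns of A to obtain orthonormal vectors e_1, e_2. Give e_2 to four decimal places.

v_1 = (-1, 3, 1, -4); ‖v_1‖ = 5.1962, so e_1 = (-0.1925, 0.5774, 0.1925, -0.7698).
e_1·v_2 = (-0.1925)·(-1) + 0.5774·(-4) + 0.1925·1 + (-0.7698)·(-1) = -1.1547.
u_2 = v_2 + 1.1547·e_1 = (-1.2222, -3.3333, 1.2222, -1.8889).
‖u_2‖ = 4.2032, so e_2 = (-0.2908, -0.7931, 0.2908, -0.4494).

e_2 = (-0.2908, -0.7931, 0.2908, -0.4494)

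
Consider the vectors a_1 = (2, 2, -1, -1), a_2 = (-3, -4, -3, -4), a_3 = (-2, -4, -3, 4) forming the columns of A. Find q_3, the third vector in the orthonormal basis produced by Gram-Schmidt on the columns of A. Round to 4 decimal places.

q_3 = (0.1548, -0.2027, -0.7300, 0.6341)

a_1 = (2, 2, -1, -1); ‖a_1‖ = 3.1623, so q_1 = (0.6325, 0.6325, -0.3162, -0.3162).
q_1·a_2 = 0.6325·(-3) + 0.6325·(-4) + (-0.3162)·(-3) + (-0.3162)·(-4) = -2.2136.
u_2 = a_2 + 2.2136·q_1 = (-1.6000, -2.6000, -3.7000, -4.7000).
‖u_2‖ = 6.7157, so q_2 = (-0.2382, -0.3872, -0.5510, -0.6999).
q_1·a_3 = 0.6325·(-2) + 0.6325·(-4) + (-0.3162)·(-3) + (-0.3162)·4 = -4.1110; q_2·a_3 = (-0.2382)·(-2) + (-0.3872)·(-4) + (-0.5510)·(-3) + (-0.6999)·4 = 0.8785.
u_3 = a_3 + 4.1110·q_1 − 0.8785·q_2 = (0.8093, -1.0599, -3.8160, 3.3149).
‖u_3‖ = 5.2276, so q_3 = (0.1548, -0.2027, -0.7300, 0.6341).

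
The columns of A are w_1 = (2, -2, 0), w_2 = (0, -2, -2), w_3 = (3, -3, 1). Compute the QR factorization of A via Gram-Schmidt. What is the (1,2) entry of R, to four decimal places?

w_1 = (2, -2, 0); ‖w_1‖ = 2.8284, so q_1 = (0.7071, -0.7071, 0.0000).
r_{12} = q_1·w_2 = 1.4142.

r_{12} = 1.4142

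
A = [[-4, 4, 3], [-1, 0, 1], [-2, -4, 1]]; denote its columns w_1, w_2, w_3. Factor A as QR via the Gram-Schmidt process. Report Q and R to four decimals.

e_1 = w_1/‖w_1‖ = (-4, -1, -2)/4.5826 = (-0.8729, -0.2182, -0.4364).
r_{12} = e_1·w_2 = -1.7457.
u_2 = w_2 + 1.7457·e_1 = (2.4762, -0.3810, -4.7619).
‖u_2‖ = 5.3807, so e_2 = (0.4602, -0.0708, -0.8850).
r_{13} = e_1·w_3 = -3.2733; r_{23} = e_2·w_3 = 0.4248.
u_3 = w_3 + 3.2733·e_1 − 0.4248·e_2 = (-0.0526, 0.3158, -0.0526).
‖u_3‖ = 0.3244, so e_3 = (-0.1622, 0.9733, -0.1622).

Q = [[-0.8729, 0.4602, -0.1622], [-0.2182, -0.0708, 0.9733], [-0.4364, -0.8850, -0.1622]], R = [[4.5826, -1.7457, -3.2733], [0.0000, 5.3807, 0.4248], [0.0000, 0.0000, 0.3244]]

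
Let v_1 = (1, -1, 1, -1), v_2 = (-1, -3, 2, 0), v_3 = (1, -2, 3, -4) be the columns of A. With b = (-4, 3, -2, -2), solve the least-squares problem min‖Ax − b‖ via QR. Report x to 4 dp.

e_1 = v_1/‖v_1‖ = (1, -1, 1, -1)/2.0000 = (0.5000, -0.5000, 0.5000, -0.5000).
r_{12} = e_1·v_2 = 2.0000.
u_2 = v_2 − 2.0000·e_1 = (-2.0000, -2.0000, 1.0000, 1.0000).
‖u_2‖ = 3.1623, so e_2 = (-0.6325, -0.6325, 0.3162, 0.3162).
r_{13} = e_1·v_3 = 5.0000; r_{23} = e_2·v_3 = 0.3162.
u_3 = v_3 − 5.0000·e_1 − 0.3162·e_2 = (-1.3000, 0.7000, 0.4000, -1.6000).
‖u_3‖ = 2.2136, so e_3 = (-0.5873, 0.3162, 0.1807, -0.7228).
Qᵀb = (-3.5000, -0.6325, 4.3820).
Back-substitute: x_3 = 4.3820/2.2136 = 1.9796.
x_2 = (-0.6325 − 0.3162·1.9796)/3.1623 = -0.3980.
x_1 = (-3.5000 − 2.0000·(-0.3980) − 5.0000·1.9796)/2.0000 = -6.3010.

x = (-6.3010, -0.3980, 1.9796)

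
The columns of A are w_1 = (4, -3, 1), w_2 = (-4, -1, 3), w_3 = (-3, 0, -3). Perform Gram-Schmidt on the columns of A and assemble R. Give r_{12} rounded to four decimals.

w_1 = (4, -3, 1); ‖w_1‖ = 5.0990, so e_1 = (0.7845, -0.5883, 0.1961).
r_{12} = e_1·w_2 = -1.9612.

r_{12} = -1.9612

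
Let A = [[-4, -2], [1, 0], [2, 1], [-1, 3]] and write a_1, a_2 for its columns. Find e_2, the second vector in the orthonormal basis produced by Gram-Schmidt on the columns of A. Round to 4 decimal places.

e_2 = (-0.2120, -0.0927, 0.1060, 0.9671)

a_1 = (-4, 1, 2, -1); ‖a_1‖ = 4.6904, so e_1 = (-0.8528, 0.2132, 0.4264, -0.2132).
e_1·a_2 = (-0.8528)·(-2) + 0.2132·0 + 0.4264·1 + (-0.2132)·3 = 1.4924.
u_2 = a_2 − 1.4924·e_1 = (-0.7273, -0.3182, 0.3636, 3.3182).
‖u_2‖ = 3.4311, so e_2 = (-0.2120, -0.0927, 0.1060, 0.9671).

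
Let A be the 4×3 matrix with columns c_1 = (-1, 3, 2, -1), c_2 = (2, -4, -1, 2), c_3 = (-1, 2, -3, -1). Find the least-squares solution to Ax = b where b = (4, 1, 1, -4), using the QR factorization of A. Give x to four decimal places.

c_1 = (-1, 3, 2, -1); ‖c_1‖ = 3.8730, so q_1 = (-0.2582, 0.7746, 0.5164, -0.2582).
q_1·c_2 = (-0.2582)·2 + 0.7746·(-4) + 0.5164·(-1) + (-0.2582)·2 = -4.6476.
u_2 = c_2 + 4.6476·q_1 = (0.8000, -0.4000, 1.4000, 0.8000).
‖u_2‖ = 1.8439, so q_2 = (0.4339, -0.2169, 0.7593, 0.4339).
q_1·c_3 = (-0.2582)·(-1) + 0.7746·2 + 0.5164·(-3) + (-0.2582)·(-1) = 0.5164; q_2·c_3 = 0.4339·(-1) + (-0.2169)·2 + 0.7593·(-3) + 0.4339·(-1) = -3.5794.
u_3 = c_3 − 0.5164·q_1 + 3.5794·q_2 = (0.6863, 0.8235, -0.5490, 0.6863).
‖u_3‖ = 1.3862, so q_3 = (0.4951, 0.5941, -0.3961, 0.4951).
Qᵀb = (1.2910, 0.5423, 0.1980).
Back-substitute: x_3 = 0.1980/1.3862 = 0.1429.
x_2 = (0.5423 + 3.5794·0.1429)/1.8439 = 0.5714.
x_1 = (1.2910 + 4.6476·0.5714 − 0.5164·0.1429)/3.8730 = 1.0000.

x = (1.0000, 0.5714, 0.1429)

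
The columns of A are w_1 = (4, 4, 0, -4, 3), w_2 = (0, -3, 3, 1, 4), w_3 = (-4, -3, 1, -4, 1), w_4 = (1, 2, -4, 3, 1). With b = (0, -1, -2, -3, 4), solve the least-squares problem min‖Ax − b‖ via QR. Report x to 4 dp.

x = (0.4674, 0.2891, 0.8747, 0.7950)

w_1 = (4, 4, 0, -4, 3); ‖w_1‖ = 7.5498, so e_1 = (0.5298, 0.5298, 0.0000, -0.5298, 0.3974).
e_1·w_2 = 0.5298·0 + 0.5298·(-3) + 0.0000·3 + (-0.5298)·1 + 0.3974·4 = -0.5298.
u_2 = w_2 + 0.5298·e_1 = (0.2807, -2.7193, 3.0000, 0.7193, 4.2105).
‖u_2‖ = 5.8923, so e_2 = (0.0476, -0.4615, 0.5091, 0.1221, 0.7146).
e_1·w_3 = 0.5298·(-4) + 0.5298·(-3) + 0.0000·1 + (-0.5298)·(-4) + 0.3974·1 = -1.1921; e_2·w_3 = 0.0476·(-4) + (-0.4615)·(-3) + 0.5091·1 + 0.1221·(-4) + 0.7146·1 = 1.9294.
u_3 = w_3 + 1.1921·e_1 − 1.9294·e_2 = (-3.4603, -1.4780, 0.0177, -4.8671, 0.0950).
‖u_3‖ = 6.1528, so e_3 = (-0.5624, -0.2402, 0.0029, -0.7910, 0.0154).
e_1·w_4 = 0.5298·1 + 0.5298·2 + 0.0000·(-4) + (-0.5298)·3 + 0.3974·1 = 0.3974; e_2·w_4 = 0.0476·1 + (-0.4615)·2 + 0.5091·(-4) + 0.1221·3 + 0.7146·1 = -1.8311; e_3·w_4 = (-0.5624)·1 + (-0.2402)·2 + 0.0029·(-4) + (-0.7910)·3 + 0.0154·1 = -3.4120.
u_4 = w_4 − 0.3974·e_1 + 1.8311·e_2 + 3.4120·e_3 = (-1.0422, 0.1248, -3.0579, 0.7350, 2.2033).
‖u_4‖ = 3.9808, so e_4 = (-0.2618, 0.0313, -0.7682, 0.1846, 0.5535).
Qᵀb = (2.6491, 1.9353, 2.6694, 3.1649).
Back-substitute: x_4 = 3.1649/3.9808 = 0.7950.
x_3 = (2.6694 + 3.4120·0.7950)/6.1528 = 0.8747.
x_2 = (1.9353 − 1.9294·0.8747 + 1.8311·0.7950)/5.8923 = 0.2891.
x_1 = (2.6491 + 0.5298·0.2891 + 1.1921·0.8747 − 0.3974·0.7950)/7.5498 = 0.4674.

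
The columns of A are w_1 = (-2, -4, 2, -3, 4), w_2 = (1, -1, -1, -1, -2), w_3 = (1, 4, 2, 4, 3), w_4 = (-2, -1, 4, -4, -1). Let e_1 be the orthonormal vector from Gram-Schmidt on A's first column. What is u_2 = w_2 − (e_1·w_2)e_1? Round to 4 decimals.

e_1 = w_1/‖w_1‖ = (-2, -4, 2, -3, 4)/7.0000 = (-0.2857, -0.5714, 0.2857, -0.4286, 0.5714).
r_{12} = e_1·w_2 = -0.7143.
u_2 = w_2 + 0.7143·e_1 = (0.7959, -1.4082, -0.7959, -1.3061, -1.5918).

u_2 = (0.7959, -1.4082, -0.7959, -1.3061, -1.5918)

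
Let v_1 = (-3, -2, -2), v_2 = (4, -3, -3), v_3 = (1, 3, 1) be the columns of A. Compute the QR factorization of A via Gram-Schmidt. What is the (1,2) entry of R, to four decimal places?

v_1 = (-3, -2, -2); ‖v_1‖ = 4.1231, so e_1 = (-0.7276, -0.4851, -0.4851).
r_{12} = e_1·v_2 = 0.0000.

r_{12} = 0.0000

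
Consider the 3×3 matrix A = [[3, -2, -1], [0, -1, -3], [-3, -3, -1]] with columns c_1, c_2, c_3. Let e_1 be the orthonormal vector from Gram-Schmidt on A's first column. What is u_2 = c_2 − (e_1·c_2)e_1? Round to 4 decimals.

u_2 = (-2.5000, -1.0000, -2.5000)

c_1 = (3, 0, -3); ‖c_1‖ = 4.2426, so e_1 = (0.7071, 0.0000, -0.7071).
e_1·c_2 = 0.7071·(-2) + 0.0000·(-1) + (-0.7071)·(-3) = 0.7071.
u_2 = c_2 − 0.7071·e_1 = (-2.5000, -1.0000, -2.5000).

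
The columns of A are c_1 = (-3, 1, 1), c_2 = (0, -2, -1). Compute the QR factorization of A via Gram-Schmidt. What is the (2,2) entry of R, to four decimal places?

c_1 = (-3, 1, 1); ‖c_1‖ = 3.3166, so e_1 = (-0.9045, 0.3015, 0.3015).
e_1·c_2 = (-0.9045)·0 + 0.3015·(-2) + 0.3015·(-1) = -0.9045.
u_2 = c_2 + 0.9045·e_1 = (-0.8182, -1.7273, -0.7273).
r_{22} = ‖u_2‖ = 2.0449.

r_{22} = 2.0449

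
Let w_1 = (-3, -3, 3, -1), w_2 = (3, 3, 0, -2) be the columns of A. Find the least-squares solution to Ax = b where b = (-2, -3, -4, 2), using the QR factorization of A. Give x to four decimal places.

x = (-0.7833, -1.4333)

w_1 = (-3, -3, 3, -1); ‖w_1‖ = 5.2915, so e_1 = (-0.5669, -0.5669, 0.5669, -0.1890).
e_1·w_2 = (-0.5669)·3 + (-0.5669)·3 + 0.5669·0 + (-0.1890)·(-2) = -3.0237.
u_2 = w_2 + 3.0237·e_1 = (1.2857, 1.2857, 1.7143, -2.5714).
‖u_2‖ = 3.5857, so e_2 = (0.3586, 0.3586, 0.4781, -0.7171).
Qᵀb = (0.1890, -5.1395).
Back-substitute: x_2 = -5.1395/3.5857 = -1.4333.
x_1 = (0.1890 + 3.0237·(-1.4333))/5.2915 = -0.7833.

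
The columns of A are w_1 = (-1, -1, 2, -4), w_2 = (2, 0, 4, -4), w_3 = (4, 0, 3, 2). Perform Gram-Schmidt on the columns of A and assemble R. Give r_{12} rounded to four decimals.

w_1 = (-1, -1, 2, -4); ‖w_1‖ = 4.6904, so e_1 = (-0.2132, -0.2132, 0.4264, -0.8528).
r_{12} = e_1·w_2 = 4.6904.

r_{12} = 4.6904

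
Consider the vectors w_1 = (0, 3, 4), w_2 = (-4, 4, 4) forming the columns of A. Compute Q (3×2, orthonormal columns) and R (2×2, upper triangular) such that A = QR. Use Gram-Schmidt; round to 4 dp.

w_1 = (0, 3, 4); ‖w_1‖ = 5.0000, so q_1 = (0.0000, 0.6000, 0.8000).
q_1·w_2 = 0.0000·(-4) + 0.6000·4 + 0.8000·4 = 5.6000.
u_2 = w_2 − 5.6000·q_1 = (-4.0000, 0.6400, -0.4800).
‖u_2‖ = 4.0792, so q_2 = (-0.9806, 0.1569, -0.1177).

Q = [[0.0000, -0.9806], [0.6000, 0.1569], [0.8000, -0.1177]], R = [[5.0000, 5.6000], [0.0000, 4.0792]]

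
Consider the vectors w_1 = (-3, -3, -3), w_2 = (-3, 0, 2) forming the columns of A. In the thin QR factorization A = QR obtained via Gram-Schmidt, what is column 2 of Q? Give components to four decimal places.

q_2 = (-0.7493, 0.0937, 0.6556)

q_1 = w_1/‖w_1‖ = (-3, -3, -3)/5.1962 = (-0.5774, -0.5774, -0.5774).
r_{12} = q_1·w_2 = 0.5774.
u_2 = w_2 − 0.5774·q_1 = (-2.6667, 0.3333, 2.3333).
‖u_2‖ = 3.5590, so q_2 = (-0.7493, 0.0937, 0.6556).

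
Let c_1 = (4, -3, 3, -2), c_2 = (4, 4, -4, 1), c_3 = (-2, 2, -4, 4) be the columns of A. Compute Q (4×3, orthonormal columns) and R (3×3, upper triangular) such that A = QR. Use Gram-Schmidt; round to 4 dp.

Q = [[0.6489, 0.7420, 0.1421], [-0.4867, 0.4715, -0.5500], [0.4867, -0.4715, -0.2089], [-0.3244, 0.0696, 0.7960]], R = [[6.1644, -1.6222, -5.5155], [0.0000, 6.8094, 1.6231], [0.0000, 0.0000, 2.6352]]

e_1 = c_1/‖c_1‖ = (4, -3, 3, -2)/6.1644 = (0.6489, -0.4867, 0.4867, -0.3244).
r_{12} = e_1·c_2 = -1.6222.
u_2 = c_2 + 1.6222·e_1 = (5.0526, 3.2105, -3.2105, 0.4737).
‖u_2‖ = 6.8094, so e_2 = (0.7420, 0.4715, -0.4715, 0.0696).
r_{13} = e_1·c_3 = -5.5155; r_{23} = e_2·c_3 = 1.6231.
u_3 = c_3 + 5.5155·e_1 − 1.6231·e_2 = (0.3746, -1.4495, -0.5505, 2.0976).
‖u_3‖ = 2.6352, so e_3 = (0.1421, -0.5500, -0.2089, 0.7960).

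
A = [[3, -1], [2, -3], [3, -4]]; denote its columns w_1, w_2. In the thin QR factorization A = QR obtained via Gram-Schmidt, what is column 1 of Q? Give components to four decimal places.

q_1 = (0.6396, 0.4264, 0.6396)

w_1 = (3, 2, 3); ‖w_1‖ = 4.6904, so q_1 = (0.6396, 0.4264, 0.6396).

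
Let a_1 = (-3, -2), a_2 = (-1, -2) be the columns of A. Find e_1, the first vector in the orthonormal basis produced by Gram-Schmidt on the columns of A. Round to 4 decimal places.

e_1 = (-0.8321, -0.5547)

a_1 = (-3, -2); ‖a_1‖ = 3.6056, so e_1 = (-0.8321, -0.5547).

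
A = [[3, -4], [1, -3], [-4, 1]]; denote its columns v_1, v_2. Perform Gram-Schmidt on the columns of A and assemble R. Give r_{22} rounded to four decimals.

r_{22} = 3.4807

v_1 = (3, 1, -4); ‖v_1‖ = 5.0990, so e_1 = (0.5883, 0.1961, -0.7845).
e_1·v_2 = 0.5883·(-4) + 0.1961·(-3) + (-0.7845)·1 = -3.7262.
u_2 = v_2 + 3.7262·e_1 = (-1.8077, -2.2692, -1.9231).
r_{22} = ‖u_2‖ = 3.4807.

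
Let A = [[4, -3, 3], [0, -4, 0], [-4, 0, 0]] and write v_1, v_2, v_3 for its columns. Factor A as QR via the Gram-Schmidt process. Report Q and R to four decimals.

v_1 = (4, 0, -4); ‖v_1‖ = 5.6569, so e_1 = (0.7071, 0.0000, -0.7071).
e_1·v_2 = 0.7071·(-3) + 0.0000·(-4) + (-0.7071)·0 = -2.1213.
u_2 = v_2 + 2.1213·e_1 = (-1.5000, -4.0000, -1.5000).
‖u_2‖ = 4.5277, so e_2 = (-0.3313, -0.8835, -0.3313).
e_1·v_3 = 0.7071·3 + 0.0000·0 + (-0.7071)·0 = 2.1213; e_2·v_3 = (-0.3313)·3 + (-0.8835)·0 + (-0.3313)·0 = -0.9939.
u_3 = v_3 − 2.1213·e_1 + 0.9939·e_2 = (1.1707, -0.8780, 1.1707).
‖u_3‖ = 1.8741, so e_3 = (0.6247, -0.4685, 0.6247).

Q = [[0.7071, -0.3313, 0.6247], [0.0000, -0.8835, -0.4685], [-0.7071, -0.3313, 0.6247]], R = [[5.6569, -2.1213, 2.1213], [0.0000, 4.5277, -0.9939], [0.0000, 0.0000, 1.8741]]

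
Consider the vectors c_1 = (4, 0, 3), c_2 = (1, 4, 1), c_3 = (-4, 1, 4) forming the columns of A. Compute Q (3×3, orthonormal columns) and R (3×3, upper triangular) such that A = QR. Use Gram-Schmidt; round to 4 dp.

c_1 = (4, 0, 3); ‖c_1‖ = 5.0000, so q_1 = (0.8000, 0.0000, 0.6000).
q_1·c_2 = 0.8000·1 + 0.0000·4 + 0.6000·1 = 1.4000.
u_2 = c_2 − 1.4000·q_1 = (-0.1200, 4.0000, 0.1600).
‖u_2‖ = 4.0050, so q_2 = (-0.0300, 0.9988, 0.0400).
q_1·c_3 = 0.8000·(-4) + 0.0000·1 + 0.6000·4 = -0.8000; q_2·c_3 = (-0.0300)·(-4) + 0.9988·1 + 0.0400·4 = 1.2784.
u_3 = c_3 + 0.8000·q_1 − 1.2784·q_2 = (-3.3217, -0.2768, 4.4289).
‖u_3‖ = 5.5431, so q_3 = (-0.5993, -0.0499, 0.7990).

Q = [[0.8000, -0.0300, -0.5993], [0.0000, 0.9988, -0.0499], [0.6000, 0.0400, 0.7990]], R = [[5.0000, 1.4000, -0.8000], [0.0000, 4.0050, 1.2784], [0.0000, 0.0000, 5.5431]]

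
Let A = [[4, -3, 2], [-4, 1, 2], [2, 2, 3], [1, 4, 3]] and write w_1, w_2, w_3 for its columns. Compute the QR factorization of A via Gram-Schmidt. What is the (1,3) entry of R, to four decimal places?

r_{13} = 1.4796

w_1 = (4, -4, 2, 1); ‖w_1‖ = 6.0828, so q_1 = (0.6576, -0.6576, 0.3288, 0.1644).
r_{13} = q_1·w_3 = 1.4796.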